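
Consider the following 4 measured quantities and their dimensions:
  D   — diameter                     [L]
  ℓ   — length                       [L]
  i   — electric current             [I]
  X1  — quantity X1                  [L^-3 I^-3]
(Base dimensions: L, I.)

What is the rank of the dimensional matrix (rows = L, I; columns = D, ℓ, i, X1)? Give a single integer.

2

Exponent matrix [L,I] × [D,ℓ,i,X1]:
  L: [ 1  1  0 -3]
  I: [ 0  0  1 -3]
Echelon form has 2 nonzero rows (pivots: D,i)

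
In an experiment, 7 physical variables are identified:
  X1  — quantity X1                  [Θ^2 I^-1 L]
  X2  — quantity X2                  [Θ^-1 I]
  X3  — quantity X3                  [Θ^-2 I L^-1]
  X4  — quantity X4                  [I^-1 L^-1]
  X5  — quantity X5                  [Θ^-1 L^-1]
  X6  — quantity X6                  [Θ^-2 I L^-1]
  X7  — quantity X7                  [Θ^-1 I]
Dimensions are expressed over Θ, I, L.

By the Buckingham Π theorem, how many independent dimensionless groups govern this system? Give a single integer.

5

Dimensional matrix (Θ×I×L by X1×X2×X3×X4×X5×X6×X7):
  Θ: [ 2 -1 -2  0 -1 -2 -1]
  I: [-1  1  1 -1  0  1  1]
  L: [ 1  0 -1 -1 -1 -1  0]
Echelon form has 2 nonzero rows (pivots: X1,X2)
Π count = n − r = 7 − 2 = 5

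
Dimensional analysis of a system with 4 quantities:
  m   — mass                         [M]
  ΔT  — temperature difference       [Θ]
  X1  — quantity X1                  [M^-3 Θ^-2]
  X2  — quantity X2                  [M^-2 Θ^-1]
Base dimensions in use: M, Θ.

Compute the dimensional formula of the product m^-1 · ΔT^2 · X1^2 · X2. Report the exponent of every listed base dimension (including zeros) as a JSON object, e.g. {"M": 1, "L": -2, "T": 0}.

{"M": -9, "Θ": -3}

Write exponents as rows M,Θ / cols m,ΔT,X1,X2:
  M: [ 1  0 -3 -2]
  Θ: [ 0  1 -2 -1]
  [M]: (-1)·1+(2)·0+(2)·-3+(1)·-2 = -9
  [Θ]: (-1)·0+(2)·1+(2)·-2+(1)·-1 = -3
⇒ M^-9 Θ^-3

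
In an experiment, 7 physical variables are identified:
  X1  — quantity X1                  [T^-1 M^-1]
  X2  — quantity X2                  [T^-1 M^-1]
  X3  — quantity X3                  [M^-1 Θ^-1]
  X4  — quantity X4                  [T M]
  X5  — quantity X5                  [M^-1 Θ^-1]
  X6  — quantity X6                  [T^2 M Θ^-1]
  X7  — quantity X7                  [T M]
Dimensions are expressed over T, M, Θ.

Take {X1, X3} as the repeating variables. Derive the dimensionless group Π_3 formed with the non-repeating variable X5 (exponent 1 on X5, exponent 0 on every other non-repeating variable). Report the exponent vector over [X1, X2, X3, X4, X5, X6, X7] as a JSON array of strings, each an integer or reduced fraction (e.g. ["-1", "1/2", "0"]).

Dimensional matrix (T×M×Θ by X1×X2×X3×X4×X5×X6×X7):
  T: [-1 -1  0  1  0  2  1]
  M: [-1 -1 -1  1 -1  1  1]
  Θ: [ 0  0 -1  0 -1 -1  0]
RREF → pivots at {X1,X3} ⇒ r = 2
Repeat: X1,X3; free: X2,X4,X5,X6,X7
RREF:
  r0: [   1    1    0   -1    0   -2   -1]
  r1: [   0    0    1    0    1    1    0]
  r2: [   0    0    0    0    0    0    0]
Fix exponent of X5 at 1, X2 at 0, X4 at 0, X6 at 0, X7 at 0; solve each RREF row for its pivot's exponent:
  r0: exp(X1) + (0)·1 = 0 ⇒ exp(X1) = 0
  r1: exp(X3) + (1)·1 = 0 ⇒ exp(X3) = -1
Π_3 = X3^-1 · X5

["0", "0", "-1", "0", "1", "0", "0"]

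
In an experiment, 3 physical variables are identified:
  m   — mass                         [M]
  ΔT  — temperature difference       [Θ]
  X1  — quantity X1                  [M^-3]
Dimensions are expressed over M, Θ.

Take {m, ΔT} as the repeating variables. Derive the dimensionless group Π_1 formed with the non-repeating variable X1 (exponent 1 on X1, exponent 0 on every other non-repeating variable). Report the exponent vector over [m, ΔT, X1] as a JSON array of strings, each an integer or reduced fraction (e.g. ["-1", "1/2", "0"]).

["3", "0", "1"]

Write exponents as rows M,Θ / cols m,ΔT,X1:
  M: [ 1  0 -3]
  Θ: [ 0  1  0]
Echelon form has 2 nonzero rows (pivots: m,ΔT)
Repeat: m,ΔT; free: X1
RREF:
  r0: [   1    0   -3]
  r1: [   0    1    0]
Fix exponent of X1 at 1; solve each RREF row for its pivot's exponent:
  r0: exp(m) + (-3)·1 = 0 ⇒ exp(m) = 3
  r1: exp(ΔT) + (0)·1 = 0 ⇒ exp(ΔT) = 0
Π_1 = m^3 · X1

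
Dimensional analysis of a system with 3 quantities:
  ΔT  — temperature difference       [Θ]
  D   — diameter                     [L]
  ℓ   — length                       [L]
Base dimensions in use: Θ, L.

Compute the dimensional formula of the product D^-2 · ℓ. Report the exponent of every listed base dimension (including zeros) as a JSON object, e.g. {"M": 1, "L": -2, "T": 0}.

{"Θ": 0, "L": -1}

Dimensional matrix (Θ×L by ΔT×D×ℓ):
  Θ: [ 1  0  0]
  L: [ 0  1  1]
  [Θ]: (-2)·0+(1)·0 = 0
  [L]: (-2)·1+(1)·1 = -1
⇒ L^-1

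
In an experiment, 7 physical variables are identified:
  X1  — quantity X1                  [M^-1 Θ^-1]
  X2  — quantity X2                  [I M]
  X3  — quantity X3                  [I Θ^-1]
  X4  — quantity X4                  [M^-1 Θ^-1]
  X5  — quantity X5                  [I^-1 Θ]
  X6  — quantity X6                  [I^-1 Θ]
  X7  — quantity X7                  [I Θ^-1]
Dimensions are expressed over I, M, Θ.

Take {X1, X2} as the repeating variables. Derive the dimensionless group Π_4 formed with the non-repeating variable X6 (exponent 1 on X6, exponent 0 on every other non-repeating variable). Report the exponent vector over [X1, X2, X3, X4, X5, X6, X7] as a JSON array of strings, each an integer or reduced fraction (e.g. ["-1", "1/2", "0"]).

Write exponents as rows I,M,Θ / cols X1,X2,X3,X4,X5,X6,X7:
  I: [ 0  1  1  0 -1 -1  1]
  M: [-1  1  0 -1  0  0  0]
  Θ: [-1  0 -1 -1  1  1 -1]
Row reduction gives pivot columns X1,X2; rank = 2
Pivot set = {X1,X2}, free = {X3,X4,X5,X6,X7}
RREF:
  r0: [   1    0    1    1   -1   -1    1]
  r1: [   0    1    1    0   -1   -1    1]
  r2: [   0    0    0    0    0    0    0]
Fix exponent of X6 at 1, X3 at 0, X4 at 0, X5 at 0, X7 at 0; solve each RREF row for its pivot's exponent:
  r0: exp(X1) + (-1)·1 = 0 ⇒ exp(X1) = 1
  r1: exp(X2) + (-1)·1 = 0 ⇒ exp(X2) = 1
Π_4 = X1 · X2 · X6

["1", "1", "0", "0", "0", "1", "0"]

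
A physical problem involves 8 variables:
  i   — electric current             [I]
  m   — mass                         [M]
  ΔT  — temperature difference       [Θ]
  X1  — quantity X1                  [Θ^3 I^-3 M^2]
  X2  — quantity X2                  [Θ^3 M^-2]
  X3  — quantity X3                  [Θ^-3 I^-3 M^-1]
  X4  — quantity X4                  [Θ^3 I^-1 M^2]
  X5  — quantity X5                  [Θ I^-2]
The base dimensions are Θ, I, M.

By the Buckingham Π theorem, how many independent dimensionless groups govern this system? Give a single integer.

Dimensional matrix (Θ×I×M by i×m×ΔT×X1×X2×X3×X4×X5):
  Θ: [ 0  0  1  3  3 -3  3  1]
  I: [ 1  0  0 -3  0 -3 -1 -2]
  M: [ 0  1  0  2 -2 -1  2  0]
Echelon form has 3 nonzero rows (pivots: i,m,ΔT)
n=8, r=3 ⇒ 5 dimensionless groups

5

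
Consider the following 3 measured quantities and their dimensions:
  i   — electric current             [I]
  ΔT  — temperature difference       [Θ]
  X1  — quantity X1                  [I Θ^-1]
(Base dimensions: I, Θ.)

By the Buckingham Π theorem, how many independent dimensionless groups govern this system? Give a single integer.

1

Write exponents as rows I,Θ / cols i,ΔT,X1:
  I: [ 1  0  1]
  Θ: [ 0  1 -1]
Row reduction gives pivot columns i,ΔT; rank = 2
n=3, r=2 ⇒ 1 dimensionless group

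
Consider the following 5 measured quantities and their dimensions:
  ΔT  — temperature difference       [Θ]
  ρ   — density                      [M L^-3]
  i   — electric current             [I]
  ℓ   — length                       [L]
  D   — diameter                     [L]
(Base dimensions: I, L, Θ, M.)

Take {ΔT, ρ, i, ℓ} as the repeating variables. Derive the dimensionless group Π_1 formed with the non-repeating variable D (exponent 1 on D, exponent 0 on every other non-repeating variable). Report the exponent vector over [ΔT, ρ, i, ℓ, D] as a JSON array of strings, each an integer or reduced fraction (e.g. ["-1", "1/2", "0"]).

Dimensional matrix (I×L×Θ×M by ΔT×ρ×i×ℓ×D):
  I: [ 0  0  1  0  0]
  L: [ 0 -3  0  1  1]
  Θ: [ 1  0  0  0  0]
  M: [ 0  1  0  0  0]
RREF → pivots at {ΔT,ρ,i,ℓ} ⇒ r = 4
Pivot set = {ΔT,ρ,i,ℓ}, free = {D}
RREF:
  r0: [   1    0    0    0    0]
  r1: [   0    1    0    0    0]
  r2: [   0    0    1    0    0]
  r3: [   0    0    0    1    1]
Fix exponent of D at 1; solve each RREF row for its pivot's exponent:
  r0: exp(ΔT) + (0)·1 = 0 ⇒ exp(ΔT) = 0
  r1: exp(ρ) + (0)·1 = 0 ⇒ exp(ρ) = 0
  r2: exp(i) + (0)·1 = 0 ⇒ exp(i) = 0
  r3: exp(ℓ) + (1)·1 = 0 ⇒ exp(ℓ) = -1
Π_1 = ℓ^-1 · D

["0", "0", "0", "-1", "1"]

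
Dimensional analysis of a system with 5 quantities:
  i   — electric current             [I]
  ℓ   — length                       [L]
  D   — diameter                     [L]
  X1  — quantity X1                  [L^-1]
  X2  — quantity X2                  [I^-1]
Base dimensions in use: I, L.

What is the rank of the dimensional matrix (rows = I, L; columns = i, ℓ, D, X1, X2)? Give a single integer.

Exponent matrix [I,L] × [i,ℓ,D,X1,X2]:
  I: [ 1  0  0  0 -1]
  L: [ 0  1  1 -1  0]
RREF → pivots at {i,ℓ} ⇒ r = 2

2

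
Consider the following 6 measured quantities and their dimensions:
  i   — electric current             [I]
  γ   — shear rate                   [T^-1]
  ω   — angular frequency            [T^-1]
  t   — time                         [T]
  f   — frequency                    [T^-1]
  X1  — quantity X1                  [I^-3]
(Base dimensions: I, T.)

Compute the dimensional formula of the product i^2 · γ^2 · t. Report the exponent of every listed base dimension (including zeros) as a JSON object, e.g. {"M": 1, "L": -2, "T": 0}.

{"I": 2, "T": -1}

Write exponents as rows I,T / cols i,γ,ω,t,f,X1:
  I: [ 1  0  0  0  0 -3]
  T: [ 0 -1 -1  1 -1  0]
  [I]: (2)·1+(2)·0+(1)·0 = 2
  [T]: (2)·0+(2)·-1+(1)·1 = -1
⇒ I^2 T^-1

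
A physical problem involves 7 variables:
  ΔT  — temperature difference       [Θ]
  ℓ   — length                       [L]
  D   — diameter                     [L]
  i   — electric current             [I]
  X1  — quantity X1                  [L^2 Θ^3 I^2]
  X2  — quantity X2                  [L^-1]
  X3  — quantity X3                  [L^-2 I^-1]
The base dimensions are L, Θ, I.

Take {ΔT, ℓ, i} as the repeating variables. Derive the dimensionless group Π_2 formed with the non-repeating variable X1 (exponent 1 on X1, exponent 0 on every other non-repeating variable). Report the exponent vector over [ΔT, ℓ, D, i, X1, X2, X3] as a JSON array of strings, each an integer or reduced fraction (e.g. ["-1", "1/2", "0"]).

Exponent matrix [L,Θ,I] × [ΔT,ℓ,D,i,X1,X2,X3]:
  L: [ 0  1  1  0  2 -1 -2]
  Θ: [ 1  0  0  0  3  0  0]
  I: [ 0  0  0  1  2  0 -1]
Echelon form has 3 nonzero rows (pivots: ΔT,ℓ,i)
Repeat: ΔT,ℓ,i; free: D,X1,X2,X3
RREF:
  r0: [   1    0    0    0    3    0    0]
  r1: [   0    1    1    0    2   -1   -2]
  r2: [   0    0    0    1    2    0   -1]
Fix exponent of X1 at 1, D at 0, X2 at 0, X3 at 0; solve each RREF row for its pivot's exponent:
  r0: exp(ΔT) + (3)·1 = 0 ⇒ exp(ΔT) = -3
  r1: exp(ℓ) + (2)·1 = 0 ⇒ exp(ℓ) = -2
  r2: exp(i) + (2)·1 = 0 ⇒ exp(i) = -2
Π_2 = ΔT^-3 · ℓ^-2 · i^-2 · X1

["-3", "-2", "0", "-2", "1", "0", "0"]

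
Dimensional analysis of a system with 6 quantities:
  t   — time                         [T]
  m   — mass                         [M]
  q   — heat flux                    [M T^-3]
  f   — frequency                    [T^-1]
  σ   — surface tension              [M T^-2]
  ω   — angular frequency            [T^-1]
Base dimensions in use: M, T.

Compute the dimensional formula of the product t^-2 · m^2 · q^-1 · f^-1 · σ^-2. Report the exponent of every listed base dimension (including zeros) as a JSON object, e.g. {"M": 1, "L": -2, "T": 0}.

{"M": -1, "T": 6}

Dimensional matrix (M×T by t×m×q×f×σ×ω):
  M: [ 0  1  1  0  1  0]
  T: [ 1  0 -3 -1 -2 -1]
  [M]: (-2)·0+(2)·1+(-1)·1+(-1)·0+(-2)·1 = -1
  [T]: (-2)·1+(2)·0+(-1)·-3+(-1)·-1+(-2)·-2 = 6
⇒ M^-1 T^6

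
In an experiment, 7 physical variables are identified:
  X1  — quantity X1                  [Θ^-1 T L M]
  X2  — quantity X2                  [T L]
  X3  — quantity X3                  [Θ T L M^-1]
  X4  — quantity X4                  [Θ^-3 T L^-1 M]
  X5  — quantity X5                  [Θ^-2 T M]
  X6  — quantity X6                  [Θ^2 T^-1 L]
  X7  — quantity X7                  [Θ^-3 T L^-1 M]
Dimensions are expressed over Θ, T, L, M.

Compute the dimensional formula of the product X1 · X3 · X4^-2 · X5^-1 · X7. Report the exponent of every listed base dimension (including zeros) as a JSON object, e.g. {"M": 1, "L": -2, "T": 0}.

{"Θ": 5, "T": 0, "L": 3, "M": -2}

Exponent matrix [Θ,T,L,M] × [X1,X2,X3,X4,X5,X6,X7]:
  Θ: [-1  0  1 -3 -2  2 -3]
  T: [ 1  1  1  1  1 -1  1]
  L: [ 1  1  1 -1  0  1 -1]
  M: [ 1  0 -1  1  1  0  1]
  [Θ]: (1)·-1+(1)·1+(-2)·-3+(-1)·-2+(1)·-3 = 5
  [T]: (1)·1+(1)·1+(-2)·1+(-1)·1+(1)·1 = 0
  [L]: (1)·1+(1)·1+(-2)·-1+(-1)·0+(1)·-1 = 3
  [M]: (1)·1+(1)·-1+(-2)·1+(-1)·1+(1)·1 = -2
⇒ Θ^5 L^3 M^-2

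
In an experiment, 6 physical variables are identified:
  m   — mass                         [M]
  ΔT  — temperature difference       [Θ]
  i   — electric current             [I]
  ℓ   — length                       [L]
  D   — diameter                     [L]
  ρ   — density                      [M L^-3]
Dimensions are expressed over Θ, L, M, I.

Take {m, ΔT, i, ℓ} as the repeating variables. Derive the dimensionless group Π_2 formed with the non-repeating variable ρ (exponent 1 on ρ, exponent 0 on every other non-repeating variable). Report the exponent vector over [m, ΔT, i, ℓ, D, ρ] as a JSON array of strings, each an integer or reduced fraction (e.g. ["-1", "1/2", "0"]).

["-1", "0", "0", "3", "0", "1"]

Exponent matrix [Θ,L,M,I] × [m,ΔT,i,ℓ,D,ρ]:
  Θ: [ 0  1  0  0  0  0]
  L: [ 0  0  0  1  1 -3]
  M: [ 1  0  0  0  0  1]
  I: [ 0  0  1  0  0  0]
RREF → pivots at {m,ΔT,i,ℓ} ⇒ r = 4
Repeat: m,ΔT,i,ℓ; free: D,ρ
RREF:
  r0: [   1    0    0    0    0    1]
  r1: [   0    1    0    0    0    0]
  r2: [   0    0    1    0    0    0]
  r3: [   0    0    0    1    1   -3]
Fix exponent of ρ at 1, D at 0; solve each RREF row for its pivot's exponent:
  r0: exp(m) + (1)·1 = 0 ⇒ exp(m) = -1
  r1: exp(ΔT) + (0)·1 = 0 ⇒ exp(ΔT) = 0
  r2: exp(i) + (0)·1 = 0 ⇒ exp(i) = 0
  r3: exp(ℓ) + (-3)·1 = 0 ⇒ exp(ℓ) = 3
Π_2 = m^-1 · ℓ^3 · ρ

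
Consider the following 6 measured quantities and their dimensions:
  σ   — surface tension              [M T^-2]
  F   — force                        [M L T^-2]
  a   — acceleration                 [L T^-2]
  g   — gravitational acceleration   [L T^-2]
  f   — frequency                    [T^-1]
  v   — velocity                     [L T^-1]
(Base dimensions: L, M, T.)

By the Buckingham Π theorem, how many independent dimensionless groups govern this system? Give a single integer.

Dimensional matrix (L×M×T by σ×F×a×g×f×v):
  L: [ 0  1  1  1  0  1]
  M: [ 1  1  0  0  0  0]
  T: [-2 -2 -2 -2 -1 -1]
Echelon form has 3 nonzero rows (pivots: σ,F,a)
n=6, r=3 ⇒ 3 dimensionless groups

3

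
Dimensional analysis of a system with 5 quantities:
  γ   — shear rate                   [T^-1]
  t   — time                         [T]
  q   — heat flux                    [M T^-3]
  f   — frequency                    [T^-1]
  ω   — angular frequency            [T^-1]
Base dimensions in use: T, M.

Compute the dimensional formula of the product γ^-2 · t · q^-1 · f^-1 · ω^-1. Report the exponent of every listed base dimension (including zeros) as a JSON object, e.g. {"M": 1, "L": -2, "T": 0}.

{"T": 8, "M": -1}

Dimensional matrix (T×M by γ×t×q×f×ω):
  T: [-1  1 -3 -1 -1]
  M: [ 0  0  1  0  0]
  [T]: (-2)·-1+(1)·1+(-1)·-3+(-1)·-1+(-1)·-1 = 8
  [M]: (-2)·0+(1)·0+(-1)·1+(-1)·0+(-1)·0 = -1
⇒ T^8 M^-1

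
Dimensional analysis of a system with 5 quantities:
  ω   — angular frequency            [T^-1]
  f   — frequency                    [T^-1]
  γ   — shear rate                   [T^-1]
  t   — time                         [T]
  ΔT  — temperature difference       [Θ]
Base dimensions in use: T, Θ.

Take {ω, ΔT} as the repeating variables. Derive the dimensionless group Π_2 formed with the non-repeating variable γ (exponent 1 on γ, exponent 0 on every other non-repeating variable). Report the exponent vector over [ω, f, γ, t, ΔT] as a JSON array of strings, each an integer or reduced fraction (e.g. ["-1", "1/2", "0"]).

["-1", "0", "1", "0", "0"]

Exponent matrix [T,Θ] × [ω,f,γ,t,ΔT]:
  T: [-1 -1 -1  1  0]
  Θ: [ 0  0  0  0  1]
Row reduction gives pivot columns ω,ΔT; rank = 2
Repeat: ω,ΔT; free: f,γ,t
RREF:
  r0: [   1    1    1   -1    0]
  r1: [   0    0    0    0    1]
Fix exponent of γ at 1, f at 0, t at 0; solve each RREF row for its pivot's exponent:
  r0: exp(ω) + (1)·1 = 0 ⇒ exp(ω) = -1
  r1: exp(ΔT) + (0)·1 = 0 ⇒ exp(ΔT) = 0
Π_2 = ω^-1 · γ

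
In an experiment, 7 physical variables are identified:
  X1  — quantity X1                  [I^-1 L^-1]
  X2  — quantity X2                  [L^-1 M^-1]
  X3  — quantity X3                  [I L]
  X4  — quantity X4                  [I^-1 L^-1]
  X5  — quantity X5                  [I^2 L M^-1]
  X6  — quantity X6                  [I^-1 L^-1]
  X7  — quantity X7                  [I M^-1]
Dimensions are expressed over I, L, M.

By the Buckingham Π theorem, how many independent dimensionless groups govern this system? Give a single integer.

5

Write exponents as rows I,L,M / cols X1,X2,X3,X4,X5,X6,X7:
  I: [-1  0  1 -1  2 -1  1]
  L: [-1 -1  1 -1  1 -1  0]
  M: [ 0 -1  0  0 -1  0 -1]
Row reduction gives pivot columns X1,X2; rank = 2
7 vars − rank 2 = 5 Π groups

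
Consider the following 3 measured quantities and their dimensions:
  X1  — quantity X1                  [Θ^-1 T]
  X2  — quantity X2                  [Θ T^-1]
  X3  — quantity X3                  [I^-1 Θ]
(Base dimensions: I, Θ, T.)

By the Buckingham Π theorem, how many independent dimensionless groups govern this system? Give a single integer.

Dimensional matrix (I×Θ×T by X1×X2×X3):
  I: [ 0  0 -1]
  Θ: [-1  1  1]
  T: [ 1 -1  0]
RREF → pivots at {X1,X3} ⇒ r = 2
Π count = n − r = 3 − 2 = 1

1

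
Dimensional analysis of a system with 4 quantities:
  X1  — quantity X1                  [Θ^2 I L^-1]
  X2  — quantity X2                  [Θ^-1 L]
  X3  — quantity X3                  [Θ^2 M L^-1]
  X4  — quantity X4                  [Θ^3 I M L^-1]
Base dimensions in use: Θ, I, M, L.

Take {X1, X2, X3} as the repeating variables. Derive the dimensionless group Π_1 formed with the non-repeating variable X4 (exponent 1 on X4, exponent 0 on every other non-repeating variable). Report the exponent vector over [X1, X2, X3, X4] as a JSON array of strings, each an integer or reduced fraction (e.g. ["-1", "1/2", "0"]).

["-1", "-1", "-1", "1"]

Write exponents as rows Θ,I,M,L / cols X1,X2,X3,X4:
  Θ: [ 2 -1  2  3]
  I: [ 1  0  0  1]
  M: [ 0  0  1  1]
  L: [-1  1 -1 -1]
Echelon form has 3 nonzero rows (pivots: X1,X2,X3)
Repeat: X1,X2,X3; free: X4
RREF:
  r0: [   1    0    0    1]
  r1: [   0    1    0    1]
  r2: [   0    0    1    1]
  r3: [   0    0    0    0]
Fix exponent of X4 at 1; solve each RREF row for its pivot's exponent:
  r0: exp(X1) + (1)·1 = 0 ⇒ exp(X1) = -1
  r1: exp(X2) + (1)·1 = 0 ⇒ exp(X2) = -1
  r2: exp(X3) + (1)·1 = 0 ⇒ exp(X3) = -1
Π_1 = X1^-1 · X2^-1 · X3^-1 · X4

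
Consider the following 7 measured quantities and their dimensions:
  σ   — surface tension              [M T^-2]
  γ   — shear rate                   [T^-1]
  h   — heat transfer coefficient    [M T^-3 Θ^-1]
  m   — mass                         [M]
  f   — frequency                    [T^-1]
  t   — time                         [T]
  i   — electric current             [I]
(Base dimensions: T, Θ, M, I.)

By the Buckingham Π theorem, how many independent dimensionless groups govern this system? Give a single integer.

3

Exponent matrix [T,Θ,M,I] × [σ,γ,h,m,f,t,i]:
  T: [-2 -1 -3  0 -1  1  0]
  Θ: [ 0  0 -1  0  0  0  0]
  M: [ 1  0  1  1  0  0  0]
  I: [ 0  0  0  0  0  0  1]
RREF → pivots at {σ,γ,h,i} ⇒ r = 4
Π count = n − r = 7 − 4 = 3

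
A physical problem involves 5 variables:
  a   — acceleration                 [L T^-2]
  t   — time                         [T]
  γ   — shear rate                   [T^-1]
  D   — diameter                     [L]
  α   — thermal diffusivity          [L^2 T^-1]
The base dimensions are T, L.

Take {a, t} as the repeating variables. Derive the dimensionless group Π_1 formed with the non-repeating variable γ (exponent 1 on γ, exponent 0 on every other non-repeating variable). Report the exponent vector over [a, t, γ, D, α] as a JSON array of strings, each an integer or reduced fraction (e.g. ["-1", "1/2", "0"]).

Exponent matrix [T,L] × [a,t,γ,D,α]:
  T: [-2  1 -1  0 -1]
  L: [ 1  0  0  1  2]
RREF → pivots at {a,t} ⇒ r = 2
Repeat: a,t; free: γ,D,α
RREF:
  r0: [   1    0    0    1    2]
  r1: [   0    1   -1    2    3]
Fix exponent of γ at 1, D at 0, α at 0; solve each RREF row for its pivot's exponent:
  r0: exp(a) + (0)·1 = 0 ⇒ exp(a) = 0
  r1: exp(t) + (-1)·1 = 0 ⇒ exp(t) = 1
Π_1 = t · γ

["0", "1", "1", "0", "0"]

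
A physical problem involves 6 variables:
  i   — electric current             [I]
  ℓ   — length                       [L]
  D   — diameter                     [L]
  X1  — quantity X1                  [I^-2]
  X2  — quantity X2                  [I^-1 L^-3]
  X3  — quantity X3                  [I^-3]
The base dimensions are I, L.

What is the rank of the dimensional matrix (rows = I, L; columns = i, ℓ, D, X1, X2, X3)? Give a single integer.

Exponent matrix [I,L] × [i,ℓ,D,X1,X2,X3]:
  I: [ 1  0  0 -2 -1 -3]
  L: [ 0  1  1  0 -3  0]
Row reduction gives pivot columns i,ℓ; rank = 2

2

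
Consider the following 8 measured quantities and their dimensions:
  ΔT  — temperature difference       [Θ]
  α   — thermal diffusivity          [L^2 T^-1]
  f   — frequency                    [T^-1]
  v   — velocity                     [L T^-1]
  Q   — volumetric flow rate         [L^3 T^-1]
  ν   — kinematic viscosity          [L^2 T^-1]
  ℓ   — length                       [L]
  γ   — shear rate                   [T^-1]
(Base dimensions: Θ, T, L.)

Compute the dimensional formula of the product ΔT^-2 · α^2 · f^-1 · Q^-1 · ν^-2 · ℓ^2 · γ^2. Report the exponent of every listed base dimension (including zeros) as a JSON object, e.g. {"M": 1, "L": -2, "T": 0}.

{"Θ": -2, "T": 0, "L": -1}

Exponent matrix [Θ,T,L] × [ΔT,α,f,v,Q,ν,ℓ,γ]:
  Θ: [ 1  0  0  0  0  0  0  0]
  T: [ 0 -1 -1 -1 -1 -1  0 -1]
  L: [ 0  2  0  1  3  2  1  0]
  [Θ]: (-2)·1+(2)·0+(-1)·0+(-1)·0+(-2)·0+(2)·0+(2)·0 = -2
  [T]: (-2)·0+(2)·-1+(-1)·-1+(-1)·-1+(-2)·-1+(2)·0+(2)·-1 = 0
  [L]: (-2)·0+(2)·2+(-1)·0+(-1)·3+(-2)·2+(2)·1+(2)·0 = -1
⇒ Θ^-2 L^-1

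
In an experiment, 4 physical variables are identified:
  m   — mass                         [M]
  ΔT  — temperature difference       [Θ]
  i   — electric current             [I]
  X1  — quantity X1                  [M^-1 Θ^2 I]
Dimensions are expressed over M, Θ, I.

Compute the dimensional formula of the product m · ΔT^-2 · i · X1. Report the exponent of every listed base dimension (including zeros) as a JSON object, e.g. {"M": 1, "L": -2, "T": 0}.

Dimensional matrix (M×Θ×I by m×ΔT×i×X1):
  M: [ 1  0  0 -1]
  Θ: [ 0  1  0  2]
  I: [ 0  0  1  1]
  [M]: (1)·1+(-2)·0+(1)·0+(1)·-1 = 0
  [Θ]: (1)·0+(-2)·1+(1)·0+(1)·2 = 0
  [I]: (1)·0+(-2)·0+(1)·1+(1)·1 = 2
⇒ I^2

{"M": 0, "Θ": 0, "I": 2}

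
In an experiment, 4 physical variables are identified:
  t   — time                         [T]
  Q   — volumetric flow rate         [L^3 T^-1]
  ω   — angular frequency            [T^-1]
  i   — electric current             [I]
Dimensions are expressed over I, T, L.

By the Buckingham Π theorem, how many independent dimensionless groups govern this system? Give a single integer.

Dimensional matrix (I×T×L by t×Q×ω×i):
  I: [ 0  0  0  1]
  T: [ 1 -1 -1  0]
  L: [ 0  3  0  0]
RREF → pivots at {t,Q,i} ⇒ r = 3
n=4, r=3 ⇒ 1 dimensionless group

1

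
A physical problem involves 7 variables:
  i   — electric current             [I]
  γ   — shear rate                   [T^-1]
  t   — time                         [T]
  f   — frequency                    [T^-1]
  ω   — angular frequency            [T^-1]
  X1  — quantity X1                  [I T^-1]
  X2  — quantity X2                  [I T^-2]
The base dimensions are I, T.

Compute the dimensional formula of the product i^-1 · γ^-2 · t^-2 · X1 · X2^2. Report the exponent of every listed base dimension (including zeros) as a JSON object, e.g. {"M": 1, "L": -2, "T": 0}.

{"I": 2, "T": -5}

Dimensional matrix (I×T by i×γ×t×f×ω×X1×X2):
  I: [ 1  0  0  0  0  1  1]
  T: [ 0 -1  1 -1 -1 -1 -2]
  [I]: (-1)·1+(-2)·0+(-2)·0+(1)·1+(2)·1 = 2
  [T]: (-1)·0+(-2)·-1+(-2)·1+(1)·-1+(2)·-2 = -5
⇒ I^2 T^-5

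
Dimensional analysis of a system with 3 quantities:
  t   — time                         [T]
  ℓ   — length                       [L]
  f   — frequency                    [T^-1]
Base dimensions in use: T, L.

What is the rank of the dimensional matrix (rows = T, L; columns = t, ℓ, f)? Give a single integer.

2

Exponent matrix [T,L] × [t,ℓ,f]:
  T: [ 1  0 -1]
  L: [ 0  1  0]
Echelon form has 2 nonzero rows (pivots: t,ℓ)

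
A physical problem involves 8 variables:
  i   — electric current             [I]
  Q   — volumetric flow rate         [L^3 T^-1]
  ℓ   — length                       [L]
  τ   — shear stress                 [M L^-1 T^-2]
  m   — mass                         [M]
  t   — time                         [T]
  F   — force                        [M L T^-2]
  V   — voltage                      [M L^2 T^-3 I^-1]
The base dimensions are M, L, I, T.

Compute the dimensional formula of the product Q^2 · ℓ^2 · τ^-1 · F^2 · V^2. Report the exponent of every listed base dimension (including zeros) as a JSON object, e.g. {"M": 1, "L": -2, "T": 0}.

{"M": 3, "L": 15, "I": -2, "T": -10}

Dimensional matrix (M×L×I×T by i×Q×ℓ×τ×m×t×F×V):
  M: [ 0  0  0  1  1  0  1  1]
  L: [ 0  3  1 -1  0  0  1  2]
  I: [ 1  0  0  0  0  0  0 -1]
  T: [ 0 -1  0 -2  0  1 -2 -3]
  [M]: (2)·0+(2)·0+(-1)·1+(2)·1+(2)·1 = 3
  [L]: (2)·3+(2)·1+(-1)·-1+(2)·1+(2)·2 = 15
  [I]: (2)·0+(2)·0+(-1)·0+(2)·0+(2)·-1 = -2
  [T]: (2)·-1+(2)·0+(-1)·-2+(2)·-2+(2)·-3 = -10
⇒ M^3 L^15 I^-2 T^-10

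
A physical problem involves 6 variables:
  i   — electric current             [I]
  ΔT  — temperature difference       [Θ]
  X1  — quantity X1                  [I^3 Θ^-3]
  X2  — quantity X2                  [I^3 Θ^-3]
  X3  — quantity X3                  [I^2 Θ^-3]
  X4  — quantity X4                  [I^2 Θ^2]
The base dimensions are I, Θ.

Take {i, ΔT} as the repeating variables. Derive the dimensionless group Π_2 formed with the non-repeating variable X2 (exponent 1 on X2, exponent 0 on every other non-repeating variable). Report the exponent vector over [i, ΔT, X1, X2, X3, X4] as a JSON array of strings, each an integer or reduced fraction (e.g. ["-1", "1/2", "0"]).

["-3", "3", "0", "1", "0", "0"]

Dimensional matrix (I×Θ by i×ΔT×X1×X2×X3×X4):
  I: [ 1  0  3  3  2  2]
  Θ: [ 0  1 -3 -3 -3  2]
RREF → pivots at {i,ΔT} ⇒ r = 2
Pivot set = {i,ΔT}, free = {X1,X2,X3,X4}
RREF:
  r0: [   1    0    3    3    2    2]
  r1: [   0    1   -3   -3   -3    2]
Fix exponent of X2 at 1, X1 at 0, X3 at 0, X4 at 0; solve each RREF row for its pivot's exponent:
  r0: exp(i) + (3)·1 = 0 ⇒ exp(i) = -3
  r1: exp(ΔT) + (-3)·1 = 0 ⇒ exp(ΔT) = 3
Π_2 = i^-3 · ΔT^3 · X2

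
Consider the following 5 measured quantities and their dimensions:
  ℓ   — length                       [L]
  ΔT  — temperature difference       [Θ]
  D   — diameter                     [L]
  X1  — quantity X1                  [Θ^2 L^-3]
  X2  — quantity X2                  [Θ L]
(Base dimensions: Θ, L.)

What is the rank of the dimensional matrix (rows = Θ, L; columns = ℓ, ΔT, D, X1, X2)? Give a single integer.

Write exponents as rows Θ,L / cols ℓ,ΔT,D,X1,X2:
  Θ: [ 0  1  0  2  1]
  L: [ 1  0  1 -3  1]
RREF → pivots at {ℓ,ΔT} ⇒ r = 2

2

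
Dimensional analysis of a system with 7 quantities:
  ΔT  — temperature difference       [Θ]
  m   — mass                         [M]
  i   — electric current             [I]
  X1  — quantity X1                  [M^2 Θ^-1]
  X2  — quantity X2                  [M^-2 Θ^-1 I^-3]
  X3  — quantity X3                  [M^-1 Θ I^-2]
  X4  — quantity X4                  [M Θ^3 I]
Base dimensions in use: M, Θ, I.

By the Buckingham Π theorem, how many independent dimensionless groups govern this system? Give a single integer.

4

Exponent matrix [M,Θ,I] × [ΔT,m,i,X1,X2,X3,X4]:
  M: [ 0  1  0  2 -2 -1  1]
  Θ: [ 1  0  0 -1 -1  1  3]
  I: [ 0  0  1  0 -3 -2  1]
Echelon form has 3 nonzero rows (pivots: ΔT,m,i)
Π count = n − r = 7 − 3 = 4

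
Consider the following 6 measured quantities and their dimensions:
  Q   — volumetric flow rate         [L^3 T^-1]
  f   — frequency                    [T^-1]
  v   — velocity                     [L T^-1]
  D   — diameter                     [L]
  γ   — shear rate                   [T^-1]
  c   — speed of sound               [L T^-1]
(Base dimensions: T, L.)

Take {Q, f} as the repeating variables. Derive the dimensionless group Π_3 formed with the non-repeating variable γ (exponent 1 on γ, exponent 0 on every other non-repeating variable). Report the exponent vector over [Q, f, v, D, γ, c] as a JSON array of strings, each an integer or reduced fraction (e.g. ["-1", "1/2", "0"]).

Exponent matrix [T,L] × [Q,f,v,D,γ,c]:
  T: [-1 -1 -1  0 -1 -1]
  L: [ 3  0  1  1  0  1]
RREF → pivots at {Q,f} ⇒ r = 2
Pivot set = {Q,f}, free = {v,D,γ,c}
RREF:
  r0: [   1    0  1/3  1/3    0  1/3]
  r1: [   0    1  2/3 -1/3    1  2/3]
Fix exponent of γ at 1, v at 0, D at 0, c at 0; solve each RREF row for its pivot's exponent:
  r0: exp(Q) + (0)·1 = 0 ⇒ exp(Q) = 0
  r1: exp(f) + (1)·1 = 0 ⇒ exp(f) = -1
Π_3 = f^-1 · γ

["0", "-1", "0", "0", "1", "0"]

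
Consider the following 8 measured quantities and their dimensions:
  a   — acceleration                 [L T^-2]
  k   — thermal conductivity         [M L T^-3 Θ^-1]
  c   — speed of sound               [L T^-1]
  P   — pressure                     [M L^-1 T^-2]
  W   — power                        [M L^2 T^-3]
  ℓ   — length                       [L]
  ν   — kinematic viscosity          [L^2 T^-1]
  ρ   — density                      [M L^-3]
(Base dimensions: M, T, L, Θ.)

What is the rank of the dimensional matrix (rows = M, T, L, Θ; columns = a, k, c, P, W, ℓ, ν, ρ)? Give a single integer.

Exponent matrix [M,T,L,Θ] × [a,k,c,P,W,ℓ,ν,ρ]:
  M: [ 0  1  0  1  1  0  0  1]
  T: [-2 -3 -1 -2 -3  0 -1  0]
  L: [ 1  1  1 -1  2  1  2 -3]
  Θ: [ 0 -1  0  0  0  0  0  0]
RREF → pivots at {a,k,c,P} ⇒ r = 4

4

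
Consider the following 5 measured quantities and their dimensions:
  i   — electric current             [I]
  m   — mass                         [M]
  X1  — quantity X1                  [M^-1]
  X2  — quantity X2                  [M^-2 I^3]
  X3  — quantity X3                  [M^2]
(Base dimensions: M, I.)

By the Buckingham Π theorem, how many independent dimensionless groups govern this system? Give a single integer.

3

Write exponents as rows M,I / cols i,m,X1,X2,X3:
  M: [ 0  1 -1 -2  2]
  I: [ 1  0  0  3  0]
RREF → pivots at {i,m} ⇒ r = 2
n=5, r=2 ⇒ 3 dimensionless groups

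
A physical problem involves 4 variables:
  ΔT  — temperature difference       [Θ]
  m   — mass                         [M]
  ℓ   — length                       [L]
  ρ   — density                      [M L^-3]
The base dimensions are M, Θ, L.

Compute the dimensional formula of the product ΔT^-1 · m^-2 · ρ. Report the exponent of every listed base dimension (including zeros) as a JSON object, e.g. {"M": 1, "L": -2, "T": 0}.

Write exponents as rows M,Θ,L / cols ΔT,m,ℓ,ρ:
  M: [ 0  1  0  1]
  Θ: [ 1  0  0  0]
  L: [ 0  0  1 -3]
  [M]: (-1)·0+(-2)·1+(1)·1 = -1
  [Θ]: (-1)·1+(-2)·0+(1)·0 = -1
  [L]: (-1)·0+(-2)·0+(1)·-3 = -3
⇒ M^-1 Θ^-1 L^-3

{"M": -1, "Θ": -1, "L": -3}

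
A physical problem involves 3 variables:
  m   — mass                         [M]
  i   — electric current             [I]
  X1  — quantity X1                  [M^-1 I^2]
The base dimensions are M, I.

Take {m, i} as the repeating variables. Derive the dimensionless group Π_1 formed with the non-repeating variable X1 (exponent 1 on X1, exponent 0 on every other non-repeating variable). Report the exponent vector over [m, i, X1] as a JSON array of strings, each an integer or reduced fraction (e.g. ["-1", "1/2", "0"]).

["1", "-2", "1"]

Dimensional matrix (M×I by m×i×X1):
  M: [ 1  0 -1]
  I: [ 0  1  2]
RREF → pivots at {m,i} ⇒ r = 2
Repeat: m,i; free: X1
RREF:
  r0: [   1    0   -1]
  r1: [   0    1    2]
Fix exponent of X1 at 1; solve each RREF row for its pivot's exponent:
  r0: exp(m) + (-1)·1 = 0 ⇒ exp(m) = 1
  r1: exp(i) + (2)·1 = 0 ⇒ exp(i) = -2
Π_1 = m · i^-2 · X1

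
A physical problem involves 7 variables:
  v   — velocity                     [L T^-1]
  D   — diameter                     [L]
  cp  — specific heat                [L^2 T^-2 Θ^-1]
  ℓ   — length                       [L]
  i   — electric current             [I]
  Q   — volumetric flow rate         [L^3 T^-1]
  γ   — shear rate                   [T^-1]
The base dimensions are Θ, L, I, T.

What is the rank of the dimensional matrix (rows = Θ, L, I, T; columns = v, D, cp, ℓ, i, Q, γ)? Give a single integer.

Exponent matrix [Θ,L,I,T] × [v,D,cp,ℓ,i,Q,γ]:
  Θ: [ 0  0 -1  0  0  0  0]
  L: [ 1  1  2  1  0  3  0]
  I: [ 0  0  0  0  1  0  0]
  T: [-1  0 -2  0  0 -1 -1]
Echelon form has 4 nonzero rows (pivots: v,D,cp,i)

4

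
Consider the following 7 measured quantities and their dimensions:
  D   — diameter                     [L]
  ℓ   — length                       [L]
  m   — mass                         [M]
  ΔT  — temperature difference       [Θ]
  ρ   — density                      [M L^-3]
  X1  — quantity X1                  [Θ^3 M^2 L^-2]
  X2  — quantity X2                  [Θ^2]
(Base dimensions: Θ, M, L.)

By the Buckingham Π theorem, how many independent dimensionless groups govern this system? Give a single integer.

Dimensional matrix (Θ×M×L by D×ℓ×m×ΔT×ρ×X1×X2):
  Θ: [ 0  0  0  1  0  3  2]
  M: [ 0  0  1  0  1  2  0]
  L: [ 1  1  0  0 -3 -2  0]
RREF → pivots at {D,m,ΔT} ⇒ r = 3
Π count = n − r = 7 − 3 = 4

4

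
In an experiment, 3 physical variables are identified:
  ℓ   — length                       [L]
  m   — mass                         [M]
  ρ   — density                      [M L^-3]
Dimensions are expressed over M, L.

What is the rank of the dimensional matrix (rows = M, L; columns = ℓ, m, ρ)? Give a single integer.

2

Exponent matrix [M,L] × [ℓ,m,ρ]:
  M: [ 0  1  1]
  L: [ 1  0 -3]
Echelon form has 2 nonzero rows (pivots: ℓ,m)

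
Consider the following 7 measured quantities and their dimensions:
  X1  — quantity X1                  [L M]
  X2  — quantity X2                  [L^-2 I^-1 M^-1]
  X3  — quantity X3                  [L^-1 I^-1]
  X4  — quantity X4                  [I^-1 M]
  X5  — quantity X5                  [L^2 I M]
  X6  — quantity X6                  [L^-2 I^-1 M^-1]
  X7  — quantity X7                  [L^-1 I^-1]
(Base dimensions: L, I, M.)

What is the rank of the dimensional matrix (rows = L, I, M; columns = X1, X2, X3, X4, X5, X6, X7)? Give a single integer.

Exponent matrix [L,I,M] × [X1,X2,X3,X4,X5,X6,X7]:
  L: [ 1 -2 -1  0  2 -2 -1]
  I: [ 0 -1 -1 -1  1 -1 -1]
  M: [ 1 -1  0  1  1 -1  0]
Echelon form has 2 nonzero rows (pivots: X1,X2)

2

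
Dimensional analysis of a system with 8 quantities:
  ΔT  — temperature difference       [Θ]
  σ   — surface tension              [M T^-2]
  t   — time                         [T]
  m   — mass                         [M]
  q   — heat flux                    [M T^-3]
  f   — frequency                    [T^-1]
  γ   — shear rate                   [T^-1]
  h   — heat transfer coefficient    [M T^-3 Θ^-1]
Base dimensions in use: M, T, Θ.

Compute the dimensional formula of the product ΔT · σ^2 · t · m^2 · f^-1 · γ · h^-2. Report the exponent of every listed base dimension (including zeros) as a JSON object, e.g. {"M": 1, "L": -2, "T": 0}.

{"M": 2, "T": 3, "Θ": 3}

Write exponents as rows M,T,Θ / cols ΔT,σ,t,m,q,f,γ,h:
  M: [ 0  1  0  1  1  0  0  1]
  T: [ 0 -2  1  0 -3 -1 -1 -3]
  Θ: [ 1  0  0  0  0  0  0 -1]
  [M]: (1)·0+(2)·1+(1)·0+(2)·1+(-1)·0+(1)·0+(-2)·1 = 2
  [T]: (1)·0+(2)·-2+(1)·1+(2)·0+(-1)·-1+(1)·-1+(-2)·-3 = 3
  [Θ]: (1)·1+(2)·0+(1)·0+(2)·0+(-1)·0+(1)·0+(-2)·-1 = 3
⇒ M^2 T^3 Θ^3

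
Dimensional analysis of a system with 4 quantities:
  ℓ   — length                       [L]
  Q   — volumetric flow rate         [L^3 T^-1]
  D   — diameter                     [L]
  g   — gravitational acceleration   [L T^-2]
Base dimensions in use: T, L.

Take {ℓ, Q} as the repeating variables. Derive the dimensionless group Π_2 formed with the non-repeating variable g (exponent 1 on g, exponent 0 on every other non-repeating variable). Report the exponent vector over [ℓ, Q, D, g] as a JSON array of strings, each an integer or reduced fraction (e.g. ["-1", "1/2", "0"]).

Dimensional matrix (T×L by ℓ×Q×D×g):
  T: [ 0 -1  0 -2]
  L: [ 1  3  1  1]
Row reduction gives pivot columns ℓ,Q; rank = 2
Pivot set = {ℓ,Q}, free = {D,g}
RREF:
  r0: [   1    0    1   -5]
  r1: [   0    1    0    2]
Fix exponent of g at 1, D at 0; solve each RREF row for its pivot's exponent:
  r0: exp(ℓ) + (-5)·1 = 0 ⇒ exp(ℓ) = 5
  r1: exp(Q) + (2)·1 = 0 ⇒ exp(Q) = -2
Π_2 = ℓ^5 · Q^-2 · g

["5", "-2", "0", "1"]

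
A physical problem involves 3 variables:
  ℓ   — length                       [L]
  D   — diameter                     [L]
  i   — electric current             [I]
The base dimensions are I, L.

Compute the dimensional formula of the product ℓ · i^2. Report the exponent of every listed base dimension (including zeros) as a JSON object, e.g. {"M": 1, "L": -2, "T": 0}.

Dimensional matrix (I×L by ℓ×D×i):
  I: [ 0  0  1]
  L: [ 1  1  0]
  [I]: (1)·0+(2)·1 = 2
  [L]: (1)·1+(2)·0 = 1
⇒ I^2 L

{"I": 2, "L": 1}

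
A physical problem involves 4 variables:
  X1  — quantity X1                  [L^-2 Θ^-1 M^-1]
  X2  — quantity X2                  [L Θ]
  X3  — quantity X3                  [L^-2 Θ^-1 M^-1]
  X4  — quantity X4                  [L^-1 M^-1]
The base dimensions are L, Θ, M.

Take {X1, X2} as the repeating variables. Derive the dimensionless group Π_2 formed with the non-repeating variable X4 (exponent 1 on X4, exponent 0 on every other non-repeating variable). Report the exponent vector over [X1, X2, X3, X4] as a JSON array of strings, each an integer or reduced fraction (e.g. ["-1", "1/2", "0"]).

Dimensional matrix (L×Θ×M by X1×X2×X3×X4):
  L: [-2  1 -2 -1]
  Θ: [-1  1 -1  0]
  M: [-1  0 -1 -1]
Row reduction gives pivot columns X1,X2; rank = 2
Repeat: X1,X2; free: X3,X4
RREF:
  r0: [   1    0    1    1]
  r1: [   0    1    0    1]
  r2: [   0    0    0    0]
Fix exponent of X4 at 1, X3 at 0; solve each RREF row for its pivot's exponent:
  r0: exp(X1) + (1)·1 = 0 ⇒ exp(X1) = -1
  r1: exp(X2) + (1)·1 = 0 ⇒ exp(X2) = -1
Π_2 = X1^-1 · X2^-1 · X4

["-1", "-1", "0", "1"]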